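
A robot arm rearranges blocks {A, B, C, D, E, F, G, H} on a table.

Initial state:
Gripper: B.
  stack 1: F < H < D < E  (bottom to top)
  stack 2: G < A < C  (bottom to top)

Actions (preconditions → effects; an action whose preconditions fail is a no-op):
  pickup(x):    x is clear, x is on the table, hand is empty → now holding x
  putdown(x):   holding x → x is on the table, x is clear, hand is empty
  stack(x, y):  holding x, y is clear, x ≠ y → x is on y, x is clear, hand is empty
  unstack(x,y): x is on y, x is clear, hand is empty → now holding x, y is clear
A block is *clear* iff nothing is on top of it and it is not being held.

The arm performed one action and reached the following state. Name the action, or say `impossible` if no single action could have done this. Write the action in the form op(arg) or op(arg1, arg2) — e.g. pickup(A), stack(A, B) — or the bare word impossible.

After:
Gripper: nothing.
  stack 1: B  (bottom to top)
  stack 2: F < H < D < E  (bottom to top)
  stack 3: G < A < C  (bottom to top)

putdown(B)

target: towers=[B; F/H/D/E; G/A/C] holding=-
        putdown(B) → towers=[B; F/H/D/E; G/A/C] holding=-  ← match
       stack(B, E) → towers=[F/H/D/E/B; G/A/C] holding=-
       stack(B, C) → towers=[F/H/D/E; G/A/C/B] holding=-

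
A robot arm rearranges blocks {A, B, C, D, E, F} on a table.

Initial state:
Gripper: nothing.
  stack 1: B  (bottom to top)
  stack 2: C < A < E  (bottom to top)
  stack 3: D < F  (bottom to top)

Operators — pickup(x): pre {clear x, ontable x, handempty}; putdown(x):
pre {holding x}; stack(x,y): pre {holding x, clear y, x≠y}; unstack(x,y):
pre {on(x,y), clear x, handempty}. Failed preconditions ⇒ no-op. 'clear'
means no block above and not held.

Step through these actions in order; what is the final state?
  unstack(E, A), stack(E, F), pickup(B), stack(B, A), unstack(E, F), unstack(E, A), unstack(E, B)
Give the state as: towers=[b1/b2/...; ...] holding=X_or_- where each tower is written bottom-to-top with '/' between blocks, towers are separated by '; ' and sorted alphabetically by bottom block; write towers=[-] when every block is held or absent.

step 1 (unstack(E, A)): towers=[B; C/A; D/F] holding=E
step 2 (stack(E, F)): towers=[B; C/A; D/F/E] holding=-
step 3 (pickup(B)): towers=[C/A; D/F/E] holding=B
step 4 (stack(B, A)): towers=[C/A/B; D/F/E] holding=-
step 5 (unstack(E, F)): towers=[C/A/B; D/F] holding=E
step 6 (unstack(E, A)) [no-op]: towers=[C/A/B; D/F] holding=E
step 7 (unstack(E, B)) [no-op]: towers=[C/A/B; D/F] holding=E

towers=[C/A/B; D/F] holding=E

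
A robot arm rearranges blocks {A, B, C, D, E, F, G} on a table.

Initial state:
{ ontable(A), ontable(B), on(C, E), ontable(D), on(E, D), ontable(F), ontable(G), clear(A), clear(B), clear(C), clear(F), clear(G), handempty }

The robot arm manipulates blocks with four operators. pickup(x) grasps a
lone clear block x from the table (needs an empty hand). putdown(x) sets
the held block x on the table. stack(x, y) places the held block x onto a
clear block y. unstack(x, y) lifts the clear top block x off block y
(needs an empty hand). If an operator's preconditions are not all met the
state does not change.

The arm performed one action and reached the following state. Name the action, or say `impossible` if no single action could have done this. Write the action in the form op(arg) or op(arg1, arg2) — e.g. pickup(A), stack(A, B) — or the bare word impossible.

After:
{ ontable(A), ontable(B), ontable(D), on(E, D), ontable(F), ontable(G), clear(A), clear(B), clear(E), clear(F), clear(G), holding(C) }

target: towers=[A; B; D/E; F; G] holding=C
         pickup(B) → towers=[A; D/E/C; F; G] holding=B
         pickup(F) → towers=[A; B; D/E/C; G] holding=F
         pickup(G) → towers=[A; B; D/E/C; F] holding=G
         pickup(A) → towers=[B; D/E/C; F; G] holding=A
     unstack(C, E) → towers=[A; B; D/E; F; G] holding=C  ← match

unstack(C, E)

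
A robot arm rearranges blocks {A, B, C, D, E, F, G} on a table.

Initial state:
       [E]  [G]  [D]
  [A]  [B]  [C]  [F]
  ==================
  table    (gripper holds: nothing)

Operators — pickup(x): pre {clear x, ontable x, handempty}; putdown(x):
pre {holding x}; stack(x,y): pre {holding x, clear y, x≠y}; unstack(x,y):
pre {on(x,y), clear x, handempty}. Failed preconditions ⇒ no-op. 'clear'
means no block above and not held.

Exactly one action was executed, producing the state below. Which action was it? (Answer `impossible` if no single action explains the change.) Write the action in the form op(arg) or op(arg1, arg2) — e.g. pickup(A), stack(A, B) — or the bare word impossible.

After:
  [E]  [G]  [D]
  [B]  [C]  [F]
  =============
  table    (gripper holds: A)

target: towers=[B/E; C/G; F/D] holding=A
     unstack(G, C) → towers=[A; B/E; C; F/D] holding=G
     unstack(D, F) → towers=[A; B/E; C/G; F] holding=D
         pickup(A) → towers=[B/E; C/G; F/D] holding=A  ← match
     unstack(E, B) → towers=[A; B; C/G; F/D] holding=E

pickup(A)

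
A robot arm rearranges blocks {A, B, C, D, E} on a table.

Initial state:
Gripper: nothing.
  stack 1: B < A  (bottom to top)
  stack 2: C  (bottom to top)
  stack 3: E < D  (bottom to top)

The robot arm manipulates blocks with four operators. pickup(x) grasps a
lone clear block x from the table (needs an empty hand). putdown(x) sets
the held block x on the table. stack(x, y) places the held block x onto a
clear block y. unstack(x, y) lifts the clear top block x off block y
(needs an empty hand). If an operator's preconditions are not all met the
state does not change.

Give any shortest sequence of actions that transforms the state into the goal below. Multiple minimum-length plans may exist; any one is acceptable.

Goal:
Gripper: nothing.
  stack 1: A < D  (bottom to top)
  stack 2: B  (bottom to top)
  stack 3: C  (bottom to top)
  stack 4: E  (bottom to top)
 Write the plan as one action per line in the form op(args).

unstack(A, B)
putdown(A)
unstack(D, E)
stack(D, A)

step 1 (unstack(A, B)): towers=[B; C; E/D] holding=A
step 2 (putdown(A)): towers=[A; B; C; E/D] holding=-
step 3 (unstack(D, E)): towers=[A; B; C; E] holding=D
step 4 (stack(D, A)): towers=[A/D; B; C; E] holding=-
goal check: towers=[A/D; B; C; E] holding=- — reached (length 4, optimal by BFS)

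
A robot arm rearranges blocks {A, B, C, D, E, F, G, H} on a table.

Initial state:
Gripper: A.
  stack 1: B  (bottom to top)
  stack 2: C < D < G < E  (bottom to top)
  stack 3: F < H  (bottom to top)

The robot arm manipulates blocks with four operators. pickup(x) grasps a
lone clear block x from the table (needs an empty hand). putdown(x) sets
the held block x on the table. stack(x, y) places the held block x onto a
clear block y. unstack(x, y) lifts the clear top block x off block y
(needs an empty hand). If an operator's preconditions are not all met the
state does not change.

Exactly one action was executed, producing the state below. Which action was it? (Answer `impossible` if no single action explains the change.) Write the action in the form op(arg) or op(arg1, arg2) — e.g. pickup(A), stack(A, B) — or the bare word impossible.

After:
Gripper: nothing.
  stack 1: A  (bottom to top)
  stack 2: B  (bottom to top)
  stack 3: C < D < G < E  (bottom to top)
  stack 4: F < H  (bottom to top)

target: towers=[A; B; C/D/G/E; F/H] holding=-
        putdown(A) → towers=[A; B; C/D/G/E; F/H] holding=-  ← match
       stack(A, E) → towers=[B; C/D/G/E/A; F/H] holding=-
       stack(A, H) → towers=[B; C/D/G/E; F/H/A] holding=-
       stack(A, B) → towers=[B/A; C/D/G/E; F/H] holding=-

putdown(A)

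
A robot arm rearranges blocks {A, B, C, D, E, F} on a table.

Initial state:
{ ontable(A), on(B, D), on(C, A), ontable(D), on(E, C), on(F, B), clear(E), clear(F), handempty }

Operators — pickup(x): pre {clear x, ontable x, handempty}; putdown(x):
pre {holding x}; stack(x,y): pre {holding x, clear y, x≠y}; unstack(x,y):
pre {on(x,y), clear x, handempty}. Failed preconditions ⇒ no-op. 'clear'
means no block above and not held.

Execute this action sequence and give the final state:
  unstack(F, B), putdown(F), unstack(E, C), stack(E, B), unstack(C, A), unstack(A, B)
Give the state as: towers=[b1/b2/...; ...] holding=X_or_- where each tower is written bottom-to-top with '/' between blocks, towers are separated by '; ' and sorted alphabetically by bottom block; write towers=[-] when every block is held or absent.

step 1 (unstack(F, B)): towers=[A/C/E; D/B] holding=F
step 2 (putdown(F)): towers=[A/C/E; D/B; F] holding=-
step 3 (unstack(E, C)): towers=[A/C; D/B; F] holding=E
step 4 (stack(E, B)): towers=[A/C; D/B/E; F] holding=-
step 5 (unstack(C, A)): towers=[A; D/B/E; F] holding=C
step 6 (unstack(A, B)) [no-op]: towers=[A; D/B/E; F] holding=C

towers=[A; D/B/E; F] holding=C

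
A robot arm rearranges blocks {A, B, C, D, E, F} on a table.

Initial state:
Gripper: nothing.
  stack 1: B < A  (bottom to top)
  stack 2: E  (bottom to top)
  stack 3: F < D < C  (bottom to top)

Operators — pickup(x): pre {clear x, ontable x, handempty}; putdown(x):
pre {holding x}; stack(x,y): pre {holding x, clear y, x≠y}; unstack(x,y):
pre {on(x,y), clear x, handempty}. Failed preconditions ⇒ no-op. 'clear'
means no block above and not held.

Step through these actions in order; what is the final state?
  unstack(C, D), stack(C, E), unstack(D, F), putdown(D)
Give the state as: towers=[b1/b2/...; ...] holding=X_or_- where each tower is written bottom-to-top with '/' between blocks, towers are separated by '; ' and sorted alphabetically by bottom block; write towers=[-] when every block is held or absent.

step 1 (unstack(C, D)): towers=[B/A; E; F/D] holding=C
step 2 (stack(C, E)): towers=[B/A; E/C; F/D] holding=-
step 3 (unstack(D, F)): towers=[B/A; E/C; F] holding=D
step 4 (putdown(D)): towers=[B/A; D; E/C; F] holding=-

towers=[B/A; D; E/C; F] holding=-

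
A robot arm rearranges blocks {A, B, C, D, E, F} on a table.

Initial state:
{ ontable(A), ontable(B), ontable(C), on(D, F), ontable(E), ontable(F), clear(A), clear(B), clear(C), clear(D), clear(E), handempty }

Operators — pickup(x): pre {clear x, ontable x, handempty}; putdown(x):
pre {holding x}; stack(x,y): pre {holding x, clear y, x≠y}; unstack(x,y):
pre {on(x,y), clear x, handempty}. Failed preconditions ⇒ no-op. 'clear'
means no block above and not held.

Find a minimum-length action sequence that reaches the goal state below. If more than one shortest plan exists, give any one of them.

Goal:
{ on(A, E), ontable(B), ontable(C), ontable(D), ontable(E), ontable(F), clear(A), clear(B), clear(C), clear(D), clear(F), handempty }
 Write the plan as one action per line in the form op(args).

step 1 (unstack(D, F)): towers=[A; B; C; E; F] holding=D
step 2 (putdown(D)): towers=[A; B; C; D; E; F] holding=-
step 3 (pickup(A)): towers=[B; C; D; E; F] holding=A
step 4 (stack(A, E)): towers=[B; C; D; E/A; F] holding=-
goal check: towers=[B; C; D; E/A; F] holding=- — reached (length 4, optimal by BFS)

unstack(D, F)
putdown(D)
pickup(A)
stack(A, E)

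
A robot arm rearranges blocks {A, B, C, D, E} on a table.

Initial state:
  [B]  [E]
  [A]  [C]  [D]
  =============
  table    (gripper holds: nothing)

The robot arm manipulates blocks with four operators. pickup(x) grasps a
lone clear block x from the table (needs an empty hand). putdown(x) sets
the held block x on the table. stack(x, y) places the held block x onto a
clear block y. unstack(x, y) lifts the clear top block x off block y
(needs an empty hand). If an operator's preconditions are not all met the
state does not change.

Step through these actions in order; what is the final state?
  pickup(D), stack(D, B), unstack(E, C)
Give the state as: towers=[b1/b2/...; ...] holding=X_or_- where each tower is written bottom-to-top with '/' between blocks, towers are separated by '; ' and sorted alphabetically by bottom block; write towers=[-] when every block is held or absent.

towers=[A/B/D; C] holding=E

step 1 (pickup(D)): towers=[A/B; C/E] holding=D
step 2 (stack(D, B)): towers=[A/B/D; C/E] holding=-
step 3 (unstack(E, C)): towers=[A/B/D; C] holding=E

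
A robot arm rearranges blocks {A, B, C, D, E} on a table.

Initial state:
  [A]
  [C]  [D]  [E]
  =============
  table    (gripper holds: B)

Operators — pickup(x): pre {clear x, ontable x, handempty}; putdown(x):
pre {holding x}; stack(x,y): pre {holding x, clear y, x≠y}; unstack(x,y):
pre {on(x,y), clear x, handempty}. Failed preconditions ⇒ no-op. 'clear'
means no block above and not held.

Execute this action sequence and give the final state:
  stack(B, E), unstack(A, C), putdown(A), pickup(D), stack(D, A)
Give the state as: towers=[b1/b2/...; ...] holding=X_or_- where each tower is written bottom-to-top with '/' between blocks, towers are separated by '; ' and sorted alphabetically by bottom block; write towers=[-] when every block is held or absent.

step 1 (stack(B, E)): towers=[C/A; D; E/B] holding=-
step 2 (unstack(A, C)): towers=[C; D; E/B] holding=A
step 3 (putdown(A)): towers=[A; C; D; E/B] holding=-
step 4 (pickup(D)): towers=[A; C; E/B] holding=D
step 5 (stack(D, A)): towers=[A/D; C; E/B] holding=-

towers=[A/D; C; E/B] holding=-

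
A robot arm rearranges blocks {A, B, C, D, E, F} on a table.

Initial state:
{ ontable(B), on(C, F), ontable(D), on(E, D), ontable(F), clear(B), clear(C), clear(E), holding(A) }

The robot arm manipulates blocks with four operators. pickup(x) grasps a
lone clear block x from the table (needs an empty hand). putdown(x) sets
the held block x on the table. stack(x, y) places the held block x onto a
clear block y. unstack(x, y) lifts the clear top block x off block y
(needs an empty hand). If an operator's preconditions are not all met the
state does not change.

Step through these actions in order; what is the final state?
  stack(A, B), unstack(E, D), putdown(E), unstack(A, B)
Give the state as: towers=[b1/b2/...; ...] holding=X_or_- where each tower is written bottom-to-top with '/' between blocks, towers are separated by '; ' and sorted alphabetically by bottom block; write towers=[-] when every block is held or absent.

towers=[B; D; E; F/C] holding=A

step 1 (stack(A, B)): towers=[B/A; D/E; F/C] holding=-
step 2 (unstack(E, D)): towers=[B/A; D; F/C] holding=E
step 3 (putdown(E)): towers=[B/A; D; E; F/C] holding=-
step 4 (unstack(A, B)): towers=[B; D; E; F/C] holding=A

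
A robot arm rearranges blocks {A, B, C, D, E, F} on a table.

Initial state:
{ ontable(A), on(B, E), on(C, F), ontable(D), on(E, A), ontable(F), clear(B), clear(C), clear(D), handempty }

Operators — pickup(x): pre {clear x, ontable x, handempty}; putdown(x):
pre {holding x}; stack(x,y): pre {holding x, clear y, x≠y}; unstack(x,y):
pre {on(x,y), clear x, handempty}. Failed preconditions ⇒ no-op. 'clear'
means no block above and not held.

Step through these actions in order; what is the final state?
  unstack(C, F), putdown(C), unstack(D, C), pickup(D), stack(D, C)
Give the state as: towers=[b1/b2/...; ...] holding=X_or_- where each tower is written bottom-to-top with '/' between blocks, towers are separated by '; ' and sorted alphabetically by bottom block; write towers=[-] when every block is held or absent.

towers=[A/E/B; C/D; F] holding=-

step 1 (unstack(C, F)): towers=[A/E/B; D; F] holding=C
step 2 (putdown(C)): towers=[A/E/B; C; D; F] holding=-
step 3 (unstack(D, C)) [no-op]: towers=[A/E/B; C; D; F] holding=-
step 4 (pickup(D)): towers=[A/E/B; C; F] holding=D
step 5 (stack(D, C)): towers=[A/E/B; C/D; F] holding=-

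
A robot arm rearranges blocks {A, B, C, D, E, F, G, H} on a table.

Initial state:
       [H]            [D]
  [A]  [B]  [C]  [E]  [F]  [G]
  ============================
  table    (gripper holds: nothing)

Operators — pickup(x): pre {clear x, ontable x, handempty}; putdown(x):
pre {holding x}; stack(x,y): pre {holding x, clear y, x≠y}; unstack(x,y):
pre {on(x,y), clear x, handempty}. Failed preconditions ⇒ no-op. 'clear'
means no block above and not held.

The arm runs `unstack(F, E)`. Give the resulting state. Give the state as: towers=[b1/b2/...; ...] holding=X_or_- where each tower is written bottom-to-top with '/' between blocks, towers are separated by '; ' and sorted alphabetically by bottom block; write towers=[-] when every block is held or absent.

towers=[A; B/H; C; E; F/D; G] holding=-

before: towers=[A; B/H; C; E; F/D; G] holding=-
pre[unstack(F, E)]: on(F,E) fail, clear(F) fail, handempty ok
on(F,E), clear(F) unmet → unstack(F, E) is a no-op
after:  towers=[A; B/H; C; E; F/D; G] holding=-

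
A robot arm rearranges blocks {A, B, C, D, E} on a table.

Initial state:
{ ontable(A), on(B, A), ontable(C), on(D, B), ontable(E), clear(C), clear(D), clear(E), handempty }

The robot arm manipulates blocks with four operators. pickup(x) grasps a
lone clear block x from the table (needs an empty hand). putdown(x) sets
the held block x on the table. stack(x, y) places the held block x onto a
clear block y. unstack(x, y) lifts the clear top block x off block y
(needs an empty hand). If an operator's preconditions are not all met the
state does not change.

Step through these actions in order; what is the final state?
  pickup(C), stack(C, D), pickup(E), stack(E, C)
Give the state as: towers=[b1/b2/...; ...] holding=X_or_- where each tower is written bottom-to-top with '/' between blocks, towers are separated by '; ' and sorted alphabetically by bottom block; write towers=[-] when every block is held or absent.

towers=[A/B/D/C/E] holding=-

step 1 (pickup(C)): towers=[A/B/D; E] holding=C
step 2 (stack(C, D)): towers=[A/B/D/C; E] holding=-
step 3 (pickup(E)): towers=[A/B/D/C] holding=E
step 4 (stack(E, C)): towers=[A/B/D/C/E] holding=-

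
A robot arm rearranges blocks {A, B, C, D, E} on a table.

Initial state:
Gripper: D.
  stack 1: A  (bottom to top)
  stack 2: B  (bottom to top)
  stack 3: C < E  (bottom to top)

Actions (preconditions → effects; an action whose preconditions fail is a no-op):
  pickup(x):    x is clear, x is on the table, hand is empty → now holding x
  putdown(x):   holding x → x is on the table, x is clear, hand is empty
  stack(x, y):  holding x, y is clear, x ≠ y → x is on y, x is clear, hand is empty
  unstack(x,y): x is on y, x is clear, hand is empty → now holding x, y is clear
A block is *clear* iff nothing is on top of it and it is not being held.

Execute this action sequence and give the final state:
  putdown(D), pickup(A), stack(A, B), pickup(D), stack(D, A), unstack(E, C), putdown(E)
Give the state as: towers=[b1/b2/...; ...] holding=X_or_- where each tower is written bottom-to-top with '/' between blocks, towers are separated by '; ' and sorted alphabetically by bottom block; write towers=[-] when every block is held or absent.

towers=[B/A/D; C; E] holding=-

step 1 (putdown(D)): towers=[A; B; C/E; D] holding=-
step 2 (pickup(A)): towers=[B; C/E; D] holding=A
step 3 (stack(A, B)): towers=[B/A; C/E; D] holding=-
step 4 (pickup(D)): towers=[B/A; C/E] holding=D
step 5 (stack(D, A)): towers=[B/A/D; C/E] holding=-
step 6 (unstack(E, C)): towers=[B/A/D; C] holding=E
step 7 (putdown(E)): towers=[B/A/D; C; E] holding=-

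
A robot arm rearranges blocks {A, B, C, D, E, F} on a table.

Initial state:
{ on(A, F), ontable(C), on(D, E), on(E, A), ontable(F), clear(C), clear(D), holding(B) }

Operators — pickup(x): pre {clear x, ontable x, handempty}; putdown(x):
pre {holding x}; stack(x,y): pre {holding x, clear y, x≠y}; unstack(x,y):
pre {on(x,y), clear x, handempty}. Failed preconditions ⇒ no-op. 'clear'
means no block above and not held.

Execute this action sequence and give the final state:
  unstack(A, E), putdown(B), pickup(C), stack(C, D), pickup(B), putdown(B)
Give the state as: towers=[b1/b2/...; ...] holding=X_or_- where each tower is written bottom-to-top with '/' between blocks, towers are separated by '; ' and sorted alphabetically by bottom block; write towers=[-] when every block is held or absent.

towers=[B; F/A/E/D/C] holding=-

step 1 (unstack(A, E)) [no-op]: towers=[C; F/A/E/D] holding=B
step 2 (putdown(B)): towers=[B; C; F/A/E/D] holding=-
step 3 (pickup(C)): towers=[B; F/A/E/D] holding=C
step 4 (stack(C, D)): towers=[B; F/A/E/D/C] holding=-
step 5 (pickup(B)): towers=[F/A/E/D/C] holding=B
step 6 (putdown(B)): towers=[B; F/A/E/D/C] holding=-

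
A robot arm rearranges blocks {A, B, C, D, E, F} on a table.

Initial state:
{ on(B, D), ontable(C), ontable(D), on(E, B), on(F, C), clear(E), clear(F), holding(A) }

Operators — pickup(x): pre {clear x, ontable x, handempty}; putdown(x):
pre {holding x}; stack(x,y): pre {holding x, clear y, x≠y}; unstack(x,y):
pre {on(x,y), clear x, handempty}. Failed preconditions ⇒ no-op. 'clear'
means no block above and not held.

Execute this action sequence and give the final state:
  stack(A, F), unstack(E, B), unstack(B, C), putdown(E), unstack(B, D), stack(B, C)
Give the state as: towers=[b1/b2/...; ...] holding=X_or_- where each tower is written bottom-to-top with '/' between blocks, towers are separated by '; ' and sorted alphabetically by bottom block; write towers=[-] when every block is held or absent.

step 1 (stack(A, F)): towers=[C/F/A; D/B/E] holding=-
step 2 (unstack(E, B)): towers=[C/F/A; D/B] holding=E
step 3 (unstack(B, C)) [no-op]: towers=[C/F/A; D/B] holding=E
step 4 (putdown(E)): towers=[C/F/A; D/B; E] holding=-
step 5 (unstack(B, D)): towers=[C/F/A; D; E] holding=B
step 6 (stack(B, C)) [no-op]: towers=[C/F/A; D; E] holding=B

towers=[C/F/A; D; E] holding=B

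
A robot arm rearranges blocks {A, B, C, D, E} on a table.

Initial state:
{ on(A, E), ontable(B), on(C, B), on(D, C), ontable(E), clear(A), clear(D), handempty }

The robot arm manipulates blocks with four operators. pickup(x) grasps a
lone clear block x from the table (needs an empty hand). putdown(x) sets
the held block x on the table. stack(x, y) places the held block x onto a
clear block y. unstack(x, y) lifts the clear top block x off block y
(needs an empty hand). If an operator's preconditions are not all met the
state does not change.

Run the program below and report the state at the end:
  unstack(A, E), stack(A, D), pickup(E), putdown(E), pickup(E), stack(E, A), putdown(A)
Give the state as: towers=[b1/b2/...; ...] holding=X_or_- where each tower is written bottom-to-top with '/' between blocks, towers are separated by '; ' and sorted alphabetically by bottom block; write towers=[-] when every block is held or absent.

step 1 (unstack(A, E)): towers=[B/C/D; E] holding=A
step 2 (stack(A, D)): towers=[B/C/D/A; E] holding=-
step 3 (pickup(E)): towers=[B/C/D/A] holding=E
step 4 (putdown(E)): towers=[B/C/D/A; E] holding=-
step 5 (pickup(E)): towers=[B/C/D/A] holding=E
step 6 (stack(E, A)): towers=[B/C/D/A/E] holding=-
step 7 (putdown(A)) [no-op]: towers=[B/C/D/A/E] holding=-

towers=[B/C/D/A/E] holding=-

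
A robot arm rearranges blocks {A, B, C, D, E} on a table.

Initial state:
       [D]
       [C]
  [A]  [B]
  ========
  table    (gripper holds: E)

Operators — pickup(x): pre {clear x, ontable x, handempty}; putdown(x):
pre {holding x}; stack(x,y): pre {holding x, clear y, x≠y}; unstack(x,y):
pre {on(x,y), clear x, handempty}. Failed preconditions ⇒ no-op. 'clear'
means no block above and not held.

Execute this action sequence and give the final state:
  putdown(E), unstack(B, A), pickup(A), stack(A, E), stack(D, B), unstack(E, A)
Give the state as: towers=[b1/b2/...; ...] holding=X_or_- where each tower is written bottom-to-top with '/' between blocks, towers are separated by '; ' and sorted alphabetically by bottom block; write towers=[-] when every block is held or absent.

step 1 (putdown(E)): towers=[A; B/C/D; E] holding=-
step 2 (unstack(B, A)) [no-op]: towers=[A; B/C/D; E] holding=-
step 3 (pickup(A)): towers=[B/C/D; E] holding=A
step 4 (stack(A, E)): towers=[B/C/D; E/A] holding=-
step 5 (stack(D, B)) [no-op]: towers=[B/C/D; E/A] holding=-
step 6 (unstack(E, A)) [no-op]: towers=[B/C/D; E/A] holding=-

towers=[B/C/D; E/A] holding=-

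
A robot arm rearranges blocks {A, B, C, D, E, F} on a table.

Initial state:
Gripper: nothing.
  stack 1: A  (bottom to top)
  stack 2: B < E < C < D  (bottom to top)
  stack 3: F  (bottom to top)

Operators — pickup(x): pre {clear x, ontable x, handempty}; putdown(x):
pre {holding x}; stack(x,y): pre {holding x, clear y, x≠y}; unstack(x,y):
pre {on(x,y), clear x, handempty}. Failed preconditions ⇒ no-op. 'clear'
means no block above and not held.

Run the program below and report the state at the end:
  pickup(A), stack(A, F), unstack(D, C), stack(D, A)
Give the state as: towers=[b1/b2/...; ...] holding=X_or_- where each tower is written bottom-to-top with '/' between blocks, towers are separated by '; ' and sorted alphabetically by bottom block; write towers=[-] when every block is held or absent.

step 1 (pickup(A)): towers=[B/E/C/D; F] holding=A
step 2 (stack(A, F)): towers=[B/E/C/D; F/A] holding=-
step 3 (unstack(D, C)): towers=[B/E/C; F/A] holding=D
step 4 (stack(D, A)): towers=[B/E/C; F/A/D] holding=-

towers=[B/E/C; F/A/D] holding=-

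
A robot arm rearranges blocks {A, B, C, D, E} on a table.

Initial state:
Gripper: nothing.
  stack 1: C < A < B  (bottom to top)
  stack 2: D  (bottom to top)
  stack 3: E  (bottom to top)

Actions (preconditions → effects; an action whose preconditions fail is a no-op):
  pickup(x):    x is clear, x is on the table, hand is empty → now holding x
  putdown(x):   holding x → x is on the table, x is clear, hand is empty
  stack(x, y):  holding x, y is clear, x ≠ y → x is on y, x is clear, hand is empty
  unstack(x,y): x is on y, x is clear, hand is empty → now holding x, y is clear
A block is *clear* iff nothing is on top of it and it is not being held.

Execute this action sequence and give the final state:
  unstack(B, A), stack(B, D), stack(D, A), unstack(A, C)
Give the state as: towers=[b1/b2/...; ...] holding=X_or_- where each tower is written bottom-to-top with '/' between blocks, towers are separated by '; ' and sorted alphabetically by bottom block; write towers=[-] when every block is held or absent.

towers=[C; D/B; E] holding=A

step 1 (unstack(B, A)): towers=[C/A; D; E] holding=B
step 2 (stack(B, D)): towers=[C/A; D/B; E] holding=-
step 3 (stack(D, A)) [no-op]: towers=[C/A; D/B; E] holding=-
step 4 (unstack(A, C)): towers=[C; D/B; E] holding=A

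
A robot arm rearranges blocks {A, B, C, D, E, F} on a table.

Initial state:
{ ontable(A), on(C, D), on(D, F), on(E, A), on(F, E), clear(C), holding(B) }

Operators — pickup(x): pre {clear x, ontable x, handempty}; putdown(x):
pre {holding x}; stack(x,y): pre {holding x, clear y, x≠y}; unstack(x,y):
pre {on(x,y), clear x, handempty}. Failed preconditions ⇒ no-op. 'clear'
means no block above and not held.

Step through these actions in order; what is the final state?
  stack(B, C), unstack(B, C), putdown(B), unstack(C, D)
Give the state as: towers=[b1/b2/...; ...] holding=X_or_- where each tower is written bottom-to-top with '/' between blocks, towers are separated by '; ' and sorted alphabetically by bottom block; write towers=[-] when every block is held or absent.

step 1 (stack(B, C)): towers=[A/E/F/D/C/B] holding=-
step 2 (unstack(B, C)): towers=[A/E/F/D/C] holding=B
step 3 (putdown(B)): towers=[A/E/F/D/C; B] holding=-
step 4 (unstack(C, D)): towers=[A/E/F/D; B] holding=C

towers=[A/E/F/D; B] holding=C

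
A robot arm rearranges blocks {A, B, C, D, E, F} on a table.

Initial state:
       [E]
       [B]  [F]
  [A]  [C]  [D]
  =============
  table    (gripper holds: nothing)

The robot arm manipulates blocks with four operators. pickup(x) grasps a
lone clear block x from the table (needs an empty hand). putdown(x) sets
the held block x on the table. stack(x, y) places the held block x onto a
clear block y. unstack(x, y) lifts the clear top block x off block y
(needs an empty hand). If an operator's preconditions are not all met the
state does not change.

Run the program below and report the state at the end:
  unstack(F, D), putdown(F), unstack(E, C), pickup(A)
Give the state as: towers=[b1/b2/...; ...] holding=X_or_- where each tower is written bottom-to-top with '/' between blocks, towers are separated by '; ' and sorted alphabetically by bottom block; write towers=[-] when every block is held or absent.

towers=[C/B/E; D; F] holding=A

step 1 (unstack(F, D)): towers=[A; C/B/E; D] holding=F
step 2 (putdown(F)): towers=[A; C/B/E; D; F] holding=-
step 3 (unstack(E, C)) [no-op]: towers=[A; C/B/E; D; F] holding=-
step 4 (pickup(A)): towers=[C/B/E; D; F] holding=A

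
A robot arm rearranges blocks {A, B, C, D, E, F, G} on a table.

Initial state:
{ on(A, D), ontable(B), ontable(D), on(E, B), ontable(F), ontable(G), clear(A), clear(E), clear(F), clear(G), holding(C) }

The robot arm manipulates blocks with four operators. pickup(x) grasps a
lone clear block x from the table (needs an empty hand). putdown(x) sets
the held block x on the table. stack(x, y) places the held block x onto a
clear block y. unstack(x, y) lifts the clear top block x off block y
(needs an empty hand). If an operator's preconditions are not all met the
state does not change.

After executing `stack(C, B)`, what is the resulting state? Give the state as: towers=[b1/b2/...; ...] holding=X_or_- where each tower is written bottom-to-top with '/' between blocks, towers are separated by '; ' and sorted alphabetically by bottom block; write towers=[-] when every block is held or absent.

towers=[B/E; D/A; F; G] holding=C

before: towers=[B/E; D/A; F; G] holding=C
pre[stack(C, B)]: holding(C) yes, clear(B) no, C≠B yes
clear(B) unmet → stack(C, B) is a no-op
after:  towers=[B/E; D/A; F; G] holding=C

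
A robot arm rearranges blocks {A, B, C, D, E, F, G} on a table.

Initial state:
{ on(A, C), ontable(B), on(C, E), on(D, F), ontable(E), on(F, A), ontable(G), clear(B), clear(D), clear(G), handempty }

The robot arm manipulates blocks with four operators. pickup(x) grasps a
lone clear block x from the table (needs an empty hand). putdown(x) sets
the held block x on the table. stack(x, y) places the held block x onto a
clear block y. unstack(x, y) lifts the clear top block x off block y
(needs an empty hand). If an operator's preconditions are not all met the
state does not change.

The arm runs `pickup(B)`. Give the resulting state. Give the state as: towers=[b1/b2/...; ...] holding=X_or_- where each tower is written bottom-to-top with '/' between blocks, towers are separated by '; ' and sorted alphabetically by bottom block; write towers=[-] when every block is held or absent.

before: towers=[B; E/C/A/F/D; G] holding=-
pre[pickup(B)]: clear(B) yes, ontable(B) yes, handempty yes
all met → apply pickup(B)
after:  towers=[E/C/A/F/D; G] holding=B

towers=[E/C/A/F/D; G] holding=B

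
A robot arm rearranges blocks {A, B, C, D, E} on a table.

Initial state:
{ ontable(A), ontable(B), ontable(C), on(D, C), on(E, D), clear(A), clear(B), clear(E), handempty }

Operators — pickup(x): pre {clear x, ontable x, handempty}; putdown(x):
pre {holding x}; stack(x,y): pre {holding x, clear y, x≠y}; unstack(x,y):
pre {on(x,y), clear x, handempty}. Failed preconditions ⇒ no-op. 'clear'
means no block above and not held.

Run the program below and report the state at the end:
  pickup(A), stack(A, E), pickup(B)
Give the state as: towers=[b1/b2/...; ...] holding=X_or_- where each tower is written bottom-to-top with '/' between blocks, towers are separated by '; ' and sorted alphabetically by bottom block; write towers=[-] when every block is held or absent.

towers=[C/D/E/A] holding=B

step 1 (pickup(A)): towers=[B; C/D/E] holding=A
step 2 (stack(A, E)): towers=[B; C/D/E/A] holding=-
step 3 (pickup(B)): towers=[C/D/E/A] holding=B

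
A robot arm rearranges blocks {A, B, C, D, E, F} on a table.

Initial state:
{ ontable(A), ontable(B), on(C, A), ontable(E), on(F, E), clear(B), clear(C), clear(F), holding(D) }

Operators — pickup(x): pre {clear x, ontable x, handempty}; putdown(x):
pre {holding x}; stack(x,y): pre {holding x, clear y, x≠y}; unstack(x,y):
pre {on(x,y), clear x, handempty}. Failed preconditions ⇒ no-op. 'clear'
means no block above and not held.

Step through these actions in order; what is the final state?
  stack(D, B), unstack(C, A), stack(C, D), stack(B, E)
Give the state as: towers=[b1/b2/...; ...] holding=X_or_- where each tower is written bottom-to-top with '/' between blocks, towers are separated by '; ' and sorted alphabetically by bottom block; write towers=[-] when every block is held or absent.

towers=[A; B/D/C; E/F] holding=-

step 1 (stack(D, B)): towers=[A/C; B/D; E/F] holding=-
step 2 (unstack(C, A)): towers=[A; B/D; E/F] holding=C
step 3 (stack(C, D)): towers=[A; B/D/C; E/F] holding=-
step 4 (stack(B, E)) [no-op]: towers=[A; B/D/C; E/F] holding=-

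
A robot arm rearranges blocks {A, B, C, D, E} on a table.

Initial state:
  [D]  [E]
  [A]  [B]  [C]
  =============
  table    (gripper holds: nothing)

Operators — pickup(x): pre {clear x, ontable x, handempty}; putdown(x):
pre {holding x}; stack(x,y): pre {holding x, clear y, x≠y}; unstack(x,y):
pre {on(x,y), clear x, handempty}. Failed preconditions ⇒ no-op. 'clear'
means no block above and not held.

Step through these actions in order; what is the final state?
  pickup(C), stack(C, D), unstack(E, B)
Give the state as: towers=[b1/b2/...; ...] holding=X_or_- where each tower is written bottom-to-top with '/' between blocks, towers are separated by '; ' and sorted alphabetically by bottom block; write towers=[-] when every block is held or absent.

towers=[A/D/C; B] holding=E

step 1 (pickup(C)): towers=[A/D; B/E] holding=C
step 2 (stack(C, D)): towers=[A/D/C; B/E] holding=-
step 3 (unstack(E, B)): towers=[A/D/C; B] holding=E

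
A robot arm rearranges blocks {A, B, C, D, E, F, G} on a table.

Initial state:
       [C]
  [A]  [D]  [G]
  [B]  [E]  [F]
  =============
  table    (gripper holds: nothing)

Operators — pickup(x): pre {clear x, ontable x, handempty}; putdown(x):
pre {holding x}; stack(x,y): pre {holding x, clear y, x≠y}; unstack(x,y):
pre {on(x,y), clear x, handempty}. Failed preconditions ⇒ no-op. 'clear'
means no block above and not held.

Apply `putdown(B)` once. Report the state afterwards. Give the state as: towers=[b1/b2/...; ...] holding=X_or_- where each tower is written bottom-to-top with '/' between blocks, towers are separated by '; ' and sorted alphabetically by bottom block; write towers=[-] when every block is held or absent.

towers=[B/A; E/D/C; F/G] holding=-

before: towers=[B/A; E/D/C; F/G] holding=-
pre[putdown(B)]: holding(B) ✗
holding(B) unmet → putdown(B) is a no-op
after:  towers=[B/A; E/D/C; F/G] holding=-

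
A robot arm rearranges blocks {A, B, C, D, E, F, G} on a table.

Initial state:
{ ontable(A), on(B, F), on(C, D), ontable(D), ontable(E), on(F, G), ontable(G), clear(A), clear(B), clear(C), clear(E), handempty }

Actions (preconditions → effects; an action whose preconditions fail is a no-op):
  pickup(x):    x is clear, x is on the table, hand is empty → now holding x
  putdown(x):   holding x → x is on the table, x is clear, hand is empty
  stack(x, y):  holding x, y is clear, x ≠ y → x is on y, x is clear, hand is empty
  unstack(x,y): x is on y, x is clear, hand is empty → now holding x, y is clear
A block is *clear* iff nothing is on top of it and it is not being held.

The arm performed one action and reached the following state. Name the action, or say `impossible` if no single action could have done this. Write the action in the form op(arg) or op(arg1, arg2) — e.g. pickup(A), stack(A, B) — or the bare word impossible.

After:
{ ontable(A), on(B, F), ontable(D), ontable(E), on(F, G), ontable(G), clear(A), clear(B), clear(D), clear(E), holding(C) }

target: towers=[A; D; E; G/F/B] holding=C
     unstack(B, F) → towers=[A; D/C; E; G/F] holding=B
         pickup(A) → towers=[D/C; E; G/F/B] holding=A
         pickup(E) → towers=[A; D/C; G/F/B] holding=E
     unstack(C, D) → towers=[A; D; E; G/F/B] holding=C  ← match

unstack(C, D)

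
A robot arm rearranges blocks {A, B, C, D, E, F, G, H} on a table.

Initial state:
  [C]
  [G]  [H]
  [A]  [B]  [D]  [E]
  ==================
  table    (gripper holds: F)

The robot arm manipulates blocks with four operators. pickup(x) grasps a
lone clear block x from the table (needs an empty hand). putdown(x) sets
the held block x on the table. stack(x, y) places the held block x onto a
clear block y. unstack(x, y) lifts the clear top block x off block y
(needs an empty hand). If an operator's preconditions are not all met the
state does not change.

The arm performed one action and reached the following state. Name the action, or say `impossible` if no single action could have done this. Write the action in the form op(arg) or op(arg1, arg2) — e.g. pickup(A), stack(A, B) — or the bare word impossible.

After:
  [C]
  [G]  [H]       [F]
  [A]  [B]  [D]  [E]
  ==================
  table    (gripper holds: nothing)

stack(F, E)

target: towers=[A/G/C; B/H; D; E/F] holding=-
        putdown(F) → towers=[A/G/C; B/H; D; E; F] holding=-
       stack(F, E) → towers=[A/G/C; B/H; D; E/F] holding=-  ← match
       stack(F, H) → towers=[A/G/C; B/H/F; D; E] holding=-
       stack(F, D) → towers=[A/G/C; B/H; D/F; E] holding=-
       stack(F, C) → towers=[A/G/C/F; B/H; D; E] holding=-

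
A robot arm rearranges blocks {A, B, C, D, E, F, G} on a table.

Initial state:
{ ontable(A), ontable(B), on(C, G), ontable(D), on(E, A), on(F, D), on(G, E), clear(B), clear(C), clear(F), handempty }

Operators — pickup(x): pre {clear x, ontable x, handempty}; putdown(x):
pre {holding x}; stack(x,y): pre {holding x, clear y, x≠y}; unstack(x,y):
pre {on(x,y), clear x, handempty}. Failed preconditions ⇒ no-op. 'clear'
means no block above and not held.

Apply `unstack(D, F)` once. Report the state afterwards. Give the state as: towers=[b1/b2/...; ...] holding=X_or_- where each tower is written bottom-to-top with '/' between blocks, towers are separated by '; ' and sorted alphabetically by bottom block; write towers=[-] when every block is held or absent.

towers=[A/E/G/C; B; D/F] holding=-

before: towers=[A/E/G/C; B; D/F] holding=-
pre[unstack(D, F)]: on(D,F) ✗, clear(D) ✗, handempty ✓
on(D,F), clear(D) unmet → unstack(D, F) is a no-op
after:  towers=[A/E/G/C; B; D/F] holding=-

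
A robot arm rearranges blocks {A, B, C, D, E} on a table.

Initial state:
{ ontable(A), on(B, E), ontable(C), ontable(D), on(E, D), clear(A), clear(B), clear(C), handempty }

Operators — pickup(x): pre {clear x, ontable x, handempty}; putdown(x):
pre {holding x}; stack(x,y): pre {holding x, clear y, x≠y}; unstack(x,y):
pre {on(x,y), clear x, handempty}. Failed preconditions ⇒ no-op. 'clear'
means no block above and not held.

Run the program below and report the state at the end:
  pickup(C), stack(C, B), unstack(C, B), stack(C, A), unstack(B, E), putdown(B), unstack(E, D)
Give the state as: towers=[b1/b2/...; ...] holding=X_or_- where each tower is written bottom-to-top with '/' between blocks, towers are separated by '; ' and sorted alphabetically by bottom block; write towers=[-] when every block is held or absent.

towers=[A/C; B; D] holding=E

step 1 (pickup(C)): towers=[A; D/E/B] holding=C
step 2 (stack(C, B)): towers=[A; D/E/B/C] holding=-
step 3 (unstack(C, B)): towers=[A; D/E/B] holding=C
step 4 (stack(C, A)): towers=[A/C; D/E/B] holding=-
step 5 (unstack(B, E)): towers=[A/C; D/E] holding=B
step 6 (putdown(B)): towers=[A/C; B; D/E] holding=-
step 7 (unstack(E, D)): towers=[A/C; B; D] holding=E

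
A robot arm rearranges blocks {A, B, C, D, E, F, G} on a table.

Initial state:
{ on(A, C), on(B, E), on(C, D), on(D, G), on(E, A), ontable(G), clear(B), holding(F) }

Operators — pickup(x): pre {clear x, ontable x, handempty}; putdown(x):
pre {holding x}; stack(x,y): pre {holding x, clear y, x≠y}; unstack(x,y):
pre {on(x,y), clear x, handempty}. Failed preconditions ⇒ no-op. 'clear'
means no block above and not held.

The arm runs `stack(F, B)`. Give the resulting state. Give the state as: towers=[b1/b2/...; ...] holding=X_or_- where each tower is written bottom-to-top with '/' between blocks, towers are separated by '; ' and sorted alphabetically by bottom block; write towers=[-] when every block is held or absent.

towers=[G/D/C/A/E/B/F] holding=-

before: towers=[G/D/C/A/E/B] holding=F
pre[stack(F, B)]: holding(F) ✓, clear(B) ✓, F≠B ✓
all met → apply stack(F, B)
after:  towers=[G/D/C/A/E/B/F] holding=-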